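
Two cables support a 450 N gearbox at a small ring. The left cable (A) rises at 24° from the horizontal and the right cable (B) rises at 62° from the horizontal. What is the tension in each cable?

T_A = 211.8 N, T_B = 412.1 N

ΣF_x = 0: −T_A·cos24° + T_B·cos62° = 0 → T_B = 1.9459·T_A.
ΣF_y = 0: T_A·sin24° + T_B·sin62° = 450.
Substitute: T_A·(0.406737 + 1.9459·0.882948) = 450 → T_A = 211.778 ≈ 211.8 N.
Then T_B = 1.9459 × 211.778 = 412.1 N.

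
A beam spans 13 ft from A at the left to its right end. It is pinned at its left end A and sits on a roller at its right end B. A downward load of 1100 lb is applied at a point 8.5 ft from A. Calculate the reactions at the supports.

A_x = 0, A_y = 380.8 lb, B_y = 719.2 lb

Taking moments about A: B_y·13 − 1100·8.5 = 0 → B_y = 9350/13 = 719.231 ≈ 719.2 lb.
ΣF_y = 0: A_y + 719.231 − 1100 = 0 → A_y = 380.8 lb.
ΣF_x = 0: no horizontal applied forces, so A_x = 0.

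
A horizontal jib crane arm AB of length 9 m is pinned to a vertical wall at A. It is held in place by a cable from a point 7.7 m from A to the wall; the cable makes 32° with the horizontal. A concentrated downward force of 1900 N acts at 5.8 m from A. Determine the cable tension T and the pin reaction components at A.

ΣM about A: T·sin32°·7.7 − 1900·5.8 = 0 → T = 11020/(7.7·0.529919) = 2700.73 ≈ 2701 N.
ΣF_x = 0: A_x − T·cos32° = 0 → A_x = 2700.73 × 0.848048 = 2290 N.
ΣF_y = 0: A_y + T·sin32° − 1900 = 0 → A_y = 1900 − 2700.73 × 0.529919 = 468.8 N.

T = 2701 N, A_x = 2290 N, A_y = 468.8 N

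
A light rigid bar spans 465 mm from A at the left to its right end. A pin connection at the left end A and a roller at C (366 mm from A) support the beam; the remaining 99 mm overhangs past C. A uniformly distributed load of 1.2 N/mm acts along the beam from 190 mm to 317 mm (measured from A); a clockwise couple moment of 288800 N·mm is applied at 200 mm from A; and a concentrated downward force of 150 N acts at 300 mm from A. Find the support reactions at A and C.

A_x = 0, A_y = -715.2 N, C_y = 1018 N

Resultant of the distributed load: 1.2 × 127 = 152.4 N at 253.5 mm from A.
Moments about A: C_y·366 − (1.2·127)·253.5 − 288800 − 150·300 = 0 → C_y = 372433.4/366 = 1017.58 ≈ 1018 N.
ΣF_y = 0: A_y + 1017.58 − 1.2·127 − 150 = 0 → A_y = -715.2 N.
ΣF_x = 0: no horizontal applied forces, so A_x = 0.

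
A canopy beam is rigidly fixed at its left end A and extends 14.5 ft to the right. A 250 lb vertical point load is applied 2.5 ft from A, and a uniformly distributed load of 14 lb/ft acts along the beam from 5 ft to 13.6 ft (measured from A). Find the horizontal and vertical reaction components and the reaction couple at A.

Resultant of the distributed load: 14 × 8.6 = 120.4 lb at 9.3 ft from A.
ΣF_x = 0: A_x = 0.
ΣF_y = 0: A_y − 250 − 14·8.6 = 0 → A_y = 370.4 lb.
ΣM about A: M_A − 250·2.5 − (14·8.6)·9.3 = 0 → M_A = 1745 lb·ft.

A_x = 0, A_y = 370.4 lb, M_A = 1745 lb·ft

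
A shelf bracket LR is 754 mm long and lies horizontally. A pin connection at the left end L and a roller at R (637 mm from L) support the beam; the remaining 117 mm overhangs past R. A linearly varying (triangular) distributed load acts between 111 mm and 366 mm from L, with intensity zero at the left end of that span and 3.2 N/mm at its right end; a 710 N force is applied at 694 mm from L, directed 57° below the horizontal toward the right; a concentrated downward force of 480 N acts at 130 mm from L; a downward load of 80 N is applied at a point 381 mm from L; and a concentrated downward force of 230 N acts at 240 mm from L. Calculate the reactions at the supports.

L_x = -386.7 N, L_y = 732.3 N, R_y = 1061 N

Resultant of the triangular load: ½ × 3.2 × 255 = 408 N, acting at 281 mm from L (one-third of the span from the peak).
Moments about L: R_y·637 − (½·3.2·255)·281 − 710·sin57°·694 − 480·130 − 80·381 − 230·240 = 0 → R_y = 675975/637 = 1061.19 ≈ 1061 N.
ΣF_y = 0: L_y + 1061.19 − ½·3.2·255 − 710·sin57° − 480 − 80 − 230 = 0 → L_y = 732.3 N.
ΣF_x = 0: L_x + 710·cos57° = 0 → L_x = -386.7 N.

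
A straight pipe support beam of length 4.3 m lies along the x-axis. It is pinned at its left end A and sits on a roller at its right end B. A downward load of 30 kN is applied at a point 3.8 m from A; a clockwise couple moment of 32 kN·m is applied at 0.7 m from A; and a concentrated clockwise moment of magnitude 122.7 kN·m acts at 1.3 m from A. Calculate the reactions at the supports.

A_x = 0, A_y = -32.49 kN, B_y = 62.49 kN

Moments about A: B_y·4.3 − 30·3.8 − 32 − 122.7 = 0 → B_y = 268.7/4.3 = 62.4884 ≈ 62.49 kN.
ΣF_y = 0: A_y + 62.4884 − 30 = 0 → A_y = -32.49 kN.
ΣF_x = 0: no horizontal applied forces, so A_x = 0.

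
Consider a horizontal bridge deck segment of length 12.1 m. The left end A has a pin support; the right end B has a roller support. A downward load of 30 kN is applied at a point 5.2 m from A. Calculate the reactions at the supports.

Taking moments about A: B_y·12.1 − 30·5.2 = 0 → B_y = 156/12.1 = 12.8926 ≈ 12.89 kN.
ΣF_y = 0: A_y + 12.8926 − 30 = 0 → A_y = 17.11 kN.
ΣF_x = 0: no horizontal applied forces, so A_x = 0.

A_x = 0, A_y = 17.11 kN, B_y = 12.89 kN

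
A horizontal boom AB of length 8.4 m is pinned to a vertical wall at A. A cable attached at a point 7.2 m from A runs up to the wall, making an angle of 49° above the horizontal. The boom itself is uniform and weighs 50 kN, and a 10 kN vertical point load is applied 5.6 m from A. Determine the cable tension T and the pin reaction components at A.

T = 48.95 kN, A_x = 32.12 kN, A_y = 23.06 kN

ΣM about A: T·sin49°·7.2 − 50·4.2 − 10·5.6 = 0 → T = 266/(7.2·0.75471) = 48.9518 ≈ 48.95 kN.
ΣF_x = 0: A_x − T·cos49° = 0 → A_x = 48.9518 × 0.656059 = 32.12 kN.
ΣF_y = 0: A_y + T·sin49° − 50 − 10 = 0 → A_y = 60 − 48.9518 × 0.75471 = 23.06 kN.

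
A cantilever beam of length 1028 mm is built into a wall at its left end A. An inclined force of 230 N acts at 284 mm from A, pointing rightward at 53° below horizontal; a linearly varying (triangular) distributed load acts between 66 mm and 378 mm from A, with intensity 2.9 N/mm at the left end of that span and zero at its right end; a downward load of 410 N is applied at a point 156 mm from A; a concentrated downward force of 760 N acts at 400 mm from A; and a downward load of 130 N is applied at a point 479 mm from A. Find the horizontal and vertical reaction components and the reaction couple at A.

A_x = -138.4 N, A_y = 1936 N, M_A = 559300 N·mm

Resultant of the triangular load: ½ × 2.9 × 312 = 452.4 N, acting at 170 mm from A (one-third of the span from the peak).
ΣF_x = 0: A_x + 230·cos53° = 0 → A_x = -138.4 N.
ΣF_y = 0: A_y − 230·sin53° − ½·2.9·312 − 410 − 760 − 130 = 0 → A_y = 1936 N.
ΣM about A: M_A − 230·sin53°·284 − (½·2.9·312)·170 − 410·156 − 760·400 − 130·479 = 0 → M_A = 559300 N·mm.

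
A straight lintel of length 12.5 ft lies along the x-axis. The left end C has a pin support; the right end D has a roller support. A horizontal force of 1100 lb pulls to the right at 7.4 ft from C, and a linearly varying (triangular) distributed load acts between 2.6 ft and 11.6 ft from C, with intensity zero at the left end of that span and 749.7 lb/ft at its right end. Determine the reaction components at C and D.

C_x = -1100 lb, C_y = 1053 lb, D_y = 2321 lb

Resultant of the triangular load: ½ × 749.7 × 9 = 3373.65 lb, acting at 8.6 ft from C (one-third of the span from the peak).
ΣM about C: D_y·12.5 − (½·749.7·9)·8.6 = 0 → D_y = 29013.39/12.5 = 2321.07 ≈ 2321 lb.
ΣF_y = 0: C_y + 2321.07 − ½·749.7·9 = 0 → C_y = 1053 lb.
ΣF_x = 0: C_x + 1100 = 0 → C_x = -1100 lb.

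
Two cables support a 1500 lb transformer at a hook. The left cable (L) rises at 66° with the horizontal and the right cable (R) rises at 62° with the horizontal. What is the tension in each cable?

T_L = 893.7 lb, T_R = 774.2 lb

ΣF_x = 0: −T_L·cos66° + T_R·cos62° = 0 → T_R = 0.866371·T_L.
ΣF_y = 0: T_L·sin66° + T_R·sin62° = 1500.
Substitute: T_L·(0.913545 + 0.866371·0.882948) = 1500 → T_L = 893.652 ≈ 893.7 lb.
Then T_R = 0.866371 × 893.652 = 774.2 lb.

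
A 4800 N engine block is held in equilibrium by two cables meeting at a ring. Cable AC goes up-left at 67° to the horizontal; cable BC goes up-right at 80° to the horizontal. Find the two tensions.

ΣF_x = 0: −T_AC·cos67° + T_BC·cos80° = 0 → T_BC = 2.25013·T_AC.
ΣF_y = 0: T_AC·sin67° + T_BC·sin80° = 4800.
Substitute: T_AC·(0.920505 + 2.25013·0.984808) = 4800 → T_AC = 1530.39 ≈ 1530 N.
Then T_BC = 2.25013 × 1530.39 = 3444 N.

T_AC = 1530 N, T_BC = 3444 N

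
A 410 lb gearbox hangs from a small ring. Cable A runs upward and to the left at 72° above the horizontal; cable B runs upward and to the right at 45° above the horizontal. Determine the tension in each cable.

ΣF_x = 0: −T_A·cos72° + T_B·cos45° = 0 → T_B = 0.437016·T_A.
ΣF_y = 0: T_A·sin72° + T_B·sin45° = 410.
Substitute: T_A·(0.951057 + 0.437016·0.707107) = 410 → T_A = 325.378 ≈ 325.4 lb.
Then T_B = 0.437016 × 325.378 = 142.2 lb.

T_A = 325.4 lb, T_B = 142.2 lb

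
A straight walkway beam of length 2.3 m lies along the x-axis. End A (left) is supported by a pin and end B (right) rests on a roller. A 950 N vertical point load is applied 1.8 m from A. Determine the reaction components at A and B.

A_x = 0, A_y = 206.5 N, B_y = 743.5 N

Taking moments about A: B_y·2.3 − 950·1.8 = 0 → B_y = 1710/2.3 = 743.478 ≈ 743.5 N.
ΣF_y = 0: A_y + 743.478 − 950 = 0 → A_y = 206.5 N.
ΣF_x = 0: no horizontal applied forces, so A_x = 0.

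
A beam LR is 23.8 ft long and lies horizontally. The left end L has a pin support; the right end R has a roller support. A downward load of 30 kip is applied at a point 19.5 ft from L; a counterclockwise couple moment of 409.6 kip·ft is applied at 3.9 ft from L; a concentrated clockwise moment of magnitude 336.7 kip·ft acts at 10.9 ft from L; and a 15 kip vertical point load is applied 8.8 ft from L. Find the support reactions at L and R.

Taking moments about L: R_y·23.8 − 30·19.5 + 409.6 − 336.7 − 15·8.8 = 0 → R_y = 644.1/23.8 = 27.063 ≈ 27.06 kip.
ΣF_y = 0: L_y + 27.063 − 30 − 15 = 0 → L_y = 17.94 kip.
ΣF_x = 0: no horizontal applied forces, so L_x = 0.

L_x = 0, L_y = 17.94 kip, R_y = 27.06 kip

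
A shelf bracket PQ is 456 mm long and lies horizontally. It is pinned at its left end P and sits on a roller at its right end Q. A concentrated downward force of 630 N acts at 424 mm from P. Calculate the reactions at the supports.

P_x = 0, P_y = 44.21 N, Q_y = 585.8 N

Moments about P: Q_y·456 − 630·424 = 0 → Q_y = 267120/456 = 585.789 ≈ 585.8 N.
ΣF_y = 0: P_y + 585.789 − 630 = 0 → P_y = 44.21 N.
ΣF_x = 0: no horizontal applied forces, so P_x = 0.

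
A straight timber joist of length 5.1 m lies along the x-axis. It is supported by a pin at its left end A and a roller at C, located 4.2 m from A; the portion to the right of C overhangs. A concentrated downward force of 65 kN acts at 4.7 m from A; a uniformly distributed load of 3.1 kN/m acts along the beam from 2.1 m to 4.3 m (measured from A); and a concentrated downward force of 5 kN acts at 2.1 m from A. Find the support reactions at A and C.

A_x = 0, A_y = -3.614 kN, C_y = 80.43 kN

Resultant of the distributed load: 3.1 × 2.2 = 6.82 kN at 3.2 m from A.
Moments about A: C_y·4.2 − 65·4.7 − (3.1·2.2)·3.2 − 5·2.1 = 0 → C_y = 337.824/4.2 = 80.4343 ≈ 80.43 kN.
ΣF_y = 0: A_y + 80.4343 − 65 − 3.1·2.2 − 5 = 0 → A_y = -3.614 kN.
ΣF_x = 0: no horizontal applied forces, so A_x = 0.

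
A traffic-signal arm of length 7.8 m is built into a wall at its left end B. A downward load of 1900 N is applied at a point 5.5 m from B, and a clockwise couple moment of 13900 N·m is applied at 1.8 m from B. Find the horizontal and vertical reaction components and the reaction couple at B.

ΣF_x = 0: B_x = 0.
ΣF_y = 0: B_y − 1900 = 0 → B_y = 1900 N.
ΣM about B: M_B − 1900·5.5 − 13900 = 0 → M_B = 24350 N·m.

B_x = 0, B_y = 1900 N, M_B = 24350 N·m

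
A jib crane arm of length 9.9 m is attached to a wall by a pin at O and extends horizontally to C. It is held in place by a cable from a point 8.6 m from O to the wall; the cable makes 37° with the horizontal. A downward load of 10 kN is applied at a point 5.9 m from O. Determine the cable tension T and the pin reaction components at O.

ΣM about O: T·sin37°·8.6 − 10·5.9 = 0 → T = 59/(8.6·0.601815) = 11.3996 ≈ 11.40 kN.
ΣF_x = 0: O_x − T·cos37° = 0 → O_x = 11.3996 × 0.798636 = 9.104 kN.
ΣF_y = 0: O_y + T·sin37° − 10 = 0 → O_y = 10 − 11.3996 × 0.601815 = 3.140 kN.

T = 11.40 kN, O_x = 9.104 kN, O_y = 3.140 kN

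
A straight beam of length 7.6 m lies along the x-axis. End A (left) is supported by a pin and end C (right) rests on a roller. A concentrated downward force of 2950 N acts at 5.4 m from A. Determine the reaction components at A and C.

A_x = 0, A_y = 853.9 N, C_y = 2096 N

ΣM about A: C_y·7.6 − 2950·5.4 = 0 → C_y = 15930/7.6 = 2096.05 ≈ 2096 N.
ΣF_y = 0: A_y + 2096.05 − 2950 = 0 → A_y = 853.9 N.
ΣF_x = 0: no horizontal applied forces, so A_x = 0.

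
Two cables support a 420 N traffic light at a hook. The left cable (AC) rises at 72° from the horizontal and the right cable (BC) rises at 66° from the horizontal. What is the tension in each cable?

ΣF_x = 0: −T_AC·cos72° + T_BC·cos66° = 0 → T_BC = 0.759747·T_AC.
ΣF_y = 0: T_AC·sin72° + T_BC·sin66° = 420.
Substitute: T_AC·(0.951057 + 0.759747·0.913545) = 420 → T_AC = 255.301 ≈ 255.3 N.
Then T_BC = 0.759747 × 255.301 = 194.0 N.

T_AC = 255.3 N, T_BC = 194.0 N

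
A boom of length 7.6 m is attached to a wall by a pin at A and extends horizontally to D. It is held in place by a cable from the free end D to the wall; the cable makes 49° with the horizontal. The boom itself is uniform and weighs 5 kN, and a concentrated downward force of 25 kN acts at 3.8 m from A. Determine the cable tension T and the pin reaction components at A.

T = 19.88 kN, A_x = 13.04 kN, A_y = 15.00 kN

ΣM about A: T·sin49°·7.6 − 5·3.8 − 25·3.8 = 0 → T = 114/(7.6·0.75471) = 19.8752 ≈ 19.88 kN.
ΣF_x = 0: A_x − T·cos49° = 0 → A_x = 19.8752 × 0.656059 = 13.04 kN.
ΣF_y = 0: A_y + T·sin49° − 5 − 25 = 0 → A_y = 30 − 19.8752 × 0.75471 = 15.00 kN.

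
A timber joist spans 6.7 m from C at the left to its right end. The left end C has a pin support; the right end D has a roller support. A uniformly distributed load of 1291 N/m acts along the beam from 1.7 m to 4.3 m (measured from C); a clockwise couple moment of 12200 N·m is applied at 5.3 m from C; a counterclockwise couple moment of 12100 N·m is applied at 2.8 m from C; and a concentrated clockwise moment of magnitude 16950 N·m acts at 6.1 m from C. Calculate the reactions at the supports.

C_x = 0, C_y = -691.1 N, D_y = 4048 N

Resultant of the distributed load: 1291 × 2.6 = 3356.6 N at 3 m from C.
ΣM about C: D_y·6.7 − (1291·2.6)·3 − 12200 + 12100 − 16950 = 0 → D_y = 27119.8/6.7 = 4047.73 ≈ 4048 N.
ΣF_y = 0: C_y + 4047.73 − 1291·2.6 = 0 → C_y = -691.1 N.
ΣF_x = 0: no horizontal applied forces, so C_x = 0.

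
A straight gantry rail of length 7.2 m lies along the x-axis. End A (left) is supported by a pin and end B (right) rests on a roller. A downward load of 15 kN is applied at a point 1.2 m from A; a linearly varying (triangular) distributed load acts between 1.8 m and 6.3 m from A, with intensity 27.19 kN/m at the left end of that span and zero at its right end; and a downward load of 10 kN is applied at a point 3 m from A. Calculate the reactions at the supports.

A_x = 0, A_y = 51.47 kN, B_y = 34.71 kN

Resultant of the triangular load: ½ × 27.19 × 4.5 = 61.1775 kN, acting at 3.3 m from A (one-third of the span from the peak).
Taking moments about A: B_y·7.2 − 15·1.2 − (½·27.19·4.5)·3.3 − 10·3 = 0 → B_y = 249.88575/7.2 = 34.7064 ≈ 34.71 kN.
ΣF_y = 0: A_y + 34.7064 − 15 − ½·27.19·4.5 − 10 = 0 → A_y = 51.47 kN.
ΣF_x = 0: no horizontal applied forces, so A_x = 0.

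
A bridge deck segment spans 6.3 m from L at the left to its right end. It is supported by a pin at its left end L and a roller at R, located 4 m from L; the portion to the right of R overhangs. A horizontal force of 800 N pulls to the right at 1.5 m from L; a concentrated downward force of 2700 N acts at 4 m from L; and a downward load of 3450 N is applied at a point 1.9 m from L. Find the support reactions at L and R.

L_x = -800.0 N, L_y = 1811 N, R_y = 4339 N

Taking moments about L: R_y·4 − 2700·4 − 3450·1.9 = 0 → R_y = 17355/4 = 4338.75 ≈ 4339 N.
ΣF_y = 0: L_y + 4338.75 − 2700 − 3450 = 0 → L_y = 1811 N.
ΣF_x = 0: L_x + 800 = 0 → L_x = -800.0 N.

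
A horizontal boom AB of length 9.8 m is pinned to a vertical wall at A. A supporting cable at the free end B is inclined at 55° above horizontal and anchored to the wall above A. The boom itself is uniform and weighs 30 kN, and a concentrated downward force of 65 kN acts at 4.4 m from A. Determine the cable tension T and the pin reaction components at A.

ΣM about A: T·sin55°·9.8 − 30·4.9 − 65·4.4 = 0 → T = 433/(9.8·0.819152) = 53.9383 ≈ 53.94 kN.
ΣF_x = 0: A_x − T·cos55° = 0 → A_x = 53.9383 × 0.573576 = 30.94 kN.
ΣF_y = 0: A_y + T·sin55° − 30 − 65 = 0 → A_y = 95 − 53.9383 × 0.819152 = 50.82 kN.

T = 53.94 kN, A_x = 30.94 kN, A_y = 50.82 kN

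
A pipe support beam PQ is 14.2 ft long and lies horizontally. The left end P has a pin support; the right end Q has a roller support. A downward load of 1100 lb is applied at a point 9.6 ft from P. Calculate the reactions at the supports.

Taking moments about P: Q_y·14.2 − 1100·9.6 = 0 → Q_y = 10560/14.2 = 743.662 ≈ 743.7 lb.
ΣF_y = 0: P_y + 743.662 − 1100 = 0 → P_y = 356.3 lb.
ΣF_x = 0: no horizontal applied forces, so P_x = 0.

P_x = 0, P_y = 356.3 lb, Q_y = 743.7 lb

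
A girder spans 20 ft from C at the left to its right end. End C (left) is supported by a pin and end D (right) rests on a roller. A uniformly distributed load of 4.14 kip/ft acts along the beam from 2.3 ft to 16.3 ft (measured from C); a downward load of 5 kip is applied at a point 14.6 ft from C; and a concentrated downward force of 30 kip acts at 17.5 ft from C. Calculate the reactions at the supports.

C_x = 0, C_y = 36.11 kip, D_y = 56.85 kip

Resultant of the distributed load: 4.14 × 14 = 57.96 kip at 9.3 ft from C.
Taking moments about C: D_y·20 − (4.14·14)·9.3 − 5·14.6 − 30·17.5 = 0 → D_y = 1137.028/20 = 56.8514 ≈ 56.85 kip.
ΣF_y = 0: C_y + 56.8514 − 4.14·14 − 5 − 30 = 0 → C_y = 36.11 kip.
ΣF_x = 0: no horizontal applied forces, so C_x = 0.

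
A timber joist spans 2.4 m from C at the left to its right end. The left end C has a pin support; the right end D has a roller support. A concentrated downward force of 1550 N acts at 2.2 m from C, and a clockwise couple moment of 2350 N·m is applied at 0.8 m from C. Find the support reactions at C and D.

ΣM about C: D_y·2.4 − 1550·2.2 − 2350 = 0 → D_y = 5760/2.4 = 2400 N.
ΣF_y = 0: C_y + 2400 − 1550 = 0 → C_y = -850.0 N.
ΣF_x = 0: no horizontal applied forces, so C_x = 0.

C_x = 0, C_y = -850.0 N, D_y = 2400 N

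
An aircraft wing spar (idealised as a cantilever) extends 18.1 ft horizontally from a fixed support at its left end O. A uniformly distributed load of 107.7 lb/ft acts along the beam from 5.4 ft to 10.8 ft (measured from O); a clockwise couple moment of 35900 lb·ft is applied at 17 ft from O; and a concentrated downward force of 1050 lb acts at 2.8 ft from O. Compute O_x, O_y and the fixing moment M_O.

O_x = 0, O_y = 1632 lb, M_O = 43550 lb·ft

Resultant of the distributed load: 107.7 × 5.4 = 581.58 lb at 8.1 ft from O.
ΣF_x = 0: O_x = 0.
ΣF_y = 0: O_y − 107.7·5.4 − 1050 = 0 → O_y = 1632 lb.
ΣM about O: M_O − (107.7·5.4)·8.1 − 35900 − 1050·2.8 = 0 → M_O = 43550 lb·ft.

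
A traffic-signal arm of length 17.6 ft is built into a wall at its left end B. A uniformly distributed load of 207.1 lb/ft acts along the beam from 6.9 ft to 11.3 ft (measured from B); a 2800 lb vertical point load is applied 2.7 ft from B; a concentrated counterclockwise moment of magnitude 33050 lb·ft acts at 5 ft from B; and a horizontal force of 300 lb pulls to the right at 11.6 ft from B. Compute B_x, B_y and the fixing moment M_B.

Resultant of the distributed load: 207.1 × 4.4 = 911.24 lb at 9.1 ft from B.
ΣF_x = 0: B_x + 300 = 0 → B_x = -300.0 lb.
ΣF_y = 0: B_y − 207.1·4.4 − 2800 = 0 → B_y = 3711 lb.
ΣM about B: M_B − (207.1·4.4)·9.1 − 2800·2.7 + 33050 = 0 → M_B = -17200 lb·ft.

B_x = -300.0 lb, B_y = 3711 lb, M_B = -17200 lb·ft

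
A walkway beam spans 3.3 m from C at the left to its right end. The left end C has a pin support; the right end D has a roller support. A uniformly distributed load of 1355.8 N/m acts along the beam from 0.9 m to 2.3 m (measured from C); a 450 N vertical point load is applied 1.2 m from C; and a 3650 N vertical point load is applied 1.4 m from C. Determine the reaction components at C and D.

C_x = 0, C_y = 3366 N, D_y = 2632 N

Resultant of the distributed load: 1355.8 × 1.4 = 1898.12 N at 1.6 m from C.
Taking moments about C: D_y·3.3 − (1355.8·1.4)·1.6 − 450·1.2 − 3650·1.4 = 0 → D_y = 8686.992/3.3 = 2632.42 ≈ 2632 N.
ΣF_y = 0: C_y + 2632.42 − 1355.8·1.4 − 450 − 3650 = 0 → C_y = 3366 N.
ΣF_x = 0: no horizontal applied forces, so C_x = 0.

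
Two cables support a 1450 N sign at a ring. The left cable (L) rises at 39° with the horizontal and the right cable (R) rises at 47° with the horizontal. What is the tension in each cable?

T_L = 991.3 N, T_R = 1130 N

ΣF_x = 0: −T_L·cos39° + T_R·cos47° = 0 → T_R = 1.13951·T_L.
ΣF_y = 0: T_L·sin39° + T_R·sin47° = 1450.
Substitute: T_L·(0.62932 + 1.13951·0.731354) = 1450 → T_L = 991.314 ≈ 991.3 N.
Then T_R = 1.13951 × 991.314 = 1130 N.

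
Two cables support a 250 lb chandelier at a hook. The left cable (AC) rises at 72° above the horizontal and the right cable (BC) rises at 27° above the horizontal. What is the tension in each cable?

ΣF_x = 0: −T_AC·cos72° + T_BC·cos27° = 0 → T_BC = 0.346818·T_AC.
ΣF_y = 0: T_AC·sin72° + T_BC·sin27° = 250.
Substitute: T_AC·(0.951057 + 0.346818·0.45399) = 250 → T_AC = 225.528 ≈ 225.5 lb.
Then T_BC = 0.346818 × 225.528 = 78.22 lb.

T_AC = 225.5 lb, T_BC = 78.22 lb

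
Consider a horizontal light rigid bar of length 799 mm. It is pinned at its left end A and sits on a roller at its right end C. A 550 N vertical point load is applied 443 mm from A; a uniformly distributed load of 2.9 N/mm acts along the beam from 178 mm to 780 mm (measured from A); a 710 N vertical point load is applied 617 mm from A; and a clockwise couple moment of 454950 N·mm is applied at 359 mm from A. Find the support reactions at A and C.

A_x = 0, A_y = 536.6 N, C_y = 2469 N

Resultant of the distributed load: 2.9 × 602 = 1745.8 N at 479 mm from A.
Taking moments about A: C_y·799 − 550·443 − (2.9·602)·479 − 710·617 − 454950 = 0 → C_y = 1972908.2/799 = 2469.22 ≈ 2469 N.
ΣF_y = 0: A_y + 2469.22 − 550 − 2.9·602 − 710 = 0 → A_y = 536.6 N.
ΣF_x = 0: no horizontal applied forces, so A_x = 0.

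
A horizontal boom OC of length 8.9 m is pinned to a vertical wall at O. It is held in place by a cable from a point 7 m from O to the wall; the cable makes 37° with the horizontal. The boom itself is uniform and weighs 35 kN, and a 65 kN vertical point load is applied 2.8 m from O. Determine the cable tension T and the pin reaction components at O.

T = 80.17 kN, O_x = 64.03 kN, O_y = 51.75 kN

ΣM about O: T·sin37°·7 − 35·4.45 − 65·2.8 = 0 → T = 337.75/(7·0.601815) = 80.1741 ≈ 80.17 kN.
ΣF_x = 0: O_x − T·cos37° = 0 → O_x = 80.1741 × 0.798636 = 64.03 kN.
ΣF_y = 0: O_y + T·sin37° − 35 − 65 = 0 → O_y = 100 − 80.1741 × 0.601815 = 51.75 kN.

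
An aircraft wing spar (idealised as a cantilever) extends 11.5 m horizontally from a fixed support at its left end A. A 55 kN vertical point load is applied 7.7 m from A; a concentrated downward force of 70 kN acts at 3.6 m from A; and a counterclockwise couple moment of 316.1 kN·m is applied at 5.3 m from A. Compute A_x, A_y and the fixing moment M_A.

ΣF_x = 0: A_x = 0.
ΣF_y = 0: A_y − 55 − 70 = 0 → A_y = 125.0 kN.
ΣM about A: M_A − 55·7.7 − 70·3.6 + 316.1 = 0 → M_A = 359.4 kN·m.

A_x = 0, A_y = 125.0 kN, M_A = 359.4 kN·m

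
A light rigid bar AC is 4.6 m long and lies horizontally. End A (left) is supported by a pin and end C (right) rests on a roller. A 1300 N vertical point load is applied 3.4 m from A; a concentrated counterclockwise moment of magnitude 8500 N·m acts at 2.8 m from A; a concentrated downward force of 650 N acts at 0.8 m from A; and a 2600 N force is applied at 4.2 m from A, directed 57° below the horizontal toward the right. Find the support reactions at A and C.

A_x = -1416 N, A_y = 2914 N, C_y = 1217 N

ΣM about A: C_y·4.6 − 1300·3.4 + 8500 − 650·0.8 − 2600·sin57°·4.2 = 0 → C_y = 5598.28/4.6 = 1217.02 ≈ 1217 N.
ΣF_y = 0: A_y + 1217.02 − 1300 − 650 − 2600·sin57° = 0 → A_y = 2914 N.
ΣF_x = 0: A_x + 2600·cos57° = 0 → A_x = -1416 N.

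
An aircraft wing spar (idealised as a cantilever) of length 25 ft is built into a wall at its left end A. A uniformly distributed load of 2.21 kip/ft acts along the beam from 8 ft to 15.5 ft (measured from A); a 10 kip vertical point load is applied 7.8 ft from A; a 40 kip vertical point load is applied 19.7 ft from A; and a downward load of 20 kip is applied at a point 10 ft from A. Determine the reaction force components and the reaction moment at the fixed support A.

Resultant of the distributed load: 2.21 × 7.5 = 16.575 kip at 11.75 ft from A.
ΣF_x = 0: A_x = 0.
ΣF_y = 0: A_y − 2.21·7.5 − 10 − 40 − 20 = 0 → A_y = 86.58 kip.
ΣM about A: M_A − (2.21·7.5)·11.75 − 10·7.8 − 40·19.7 − 20·10 = 0 → M_A = 1261 kip·ft.

A_x = 0, A_y = 86.58 kip, M_A = 1261 kip·ft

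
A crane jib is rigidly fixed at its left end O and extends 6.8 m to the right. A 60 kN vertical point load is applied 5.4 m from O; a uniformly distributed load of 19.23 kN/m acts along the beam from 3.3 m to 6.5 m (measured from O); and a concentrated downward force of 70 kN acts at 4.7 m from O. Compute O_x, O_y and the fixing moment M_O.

Resultant of the distributed load: 19.23 × 3.2 = 61.536 kN at 4.9 m from O.
ΣF_x = 0: O_x = 0.
ΣF_y = 0: O_y − 60 − 19.23·3.2 − 70 = 0 → O_y = 191.5 kN.
ΣM about O: M_O − 60·5.4 − (19.23·3.2)·4.9 − 70·4.7 = 0 → M_O = 954.5 kN·m.

O_x = 0, O_y = 191.5 kN, M_O = 954.5 kN·m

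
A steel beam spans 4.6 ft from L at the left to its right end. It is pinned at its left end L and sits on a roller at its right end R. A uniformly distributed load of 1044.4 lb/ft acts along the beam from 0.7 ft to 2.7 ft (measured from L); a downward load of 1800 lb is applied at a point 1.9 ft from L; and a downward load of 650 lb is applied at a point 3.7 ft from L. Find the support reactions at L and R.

L_x = 0, L_y = 2501 lb, R_y = 2038 lb

Resultant of the distributed load: 1044.4 × 2 = 2088.8 lb at 1.7 ft from L.
Taking moments about L: R_y·4.6 − (1044.4·2)·1.7 − 1800·1.9 − 650·3.7 = 0 → R_y = 9375.96/4.6 = 2038.25 ≈ 2038 lb.
ΣF_y = 0: L_y + 2038.25 − 1044.4·2 − 1800 − 650 = 0 → L_y = 2501 lb.
ΣF_x = 0: no horizontal applied forces, so L_x = 0.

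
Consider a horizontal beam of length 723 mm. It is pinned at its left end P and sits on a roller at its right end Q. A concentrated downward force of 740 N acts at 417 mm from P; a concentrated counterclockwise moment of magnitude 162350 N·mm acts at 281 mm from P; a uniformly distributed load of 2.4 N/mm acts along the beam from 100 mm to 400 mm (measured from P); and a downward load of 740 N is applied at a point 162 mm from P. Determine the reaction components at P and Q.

P_x = 0, P_y = 1583 N, Q_y = 617.0 N

Resultant of the distributed load: 2.4 × 300 = 720 N at 250 mm from P.
Moments about P: Q_y·723 − 740·417 + 162350 − (2.4·300)·250 − 740·162 = 0 → Q_y = 446110/723 = 617.026 ≈ 617.0 N.
ΣF_y = 0: P_y + 617.026 − 740 − 2.4·300 − 740 = 0 → P_y = 1583 N.
ΣF_x = 0: no horizontal applied forces, so P_x = 0.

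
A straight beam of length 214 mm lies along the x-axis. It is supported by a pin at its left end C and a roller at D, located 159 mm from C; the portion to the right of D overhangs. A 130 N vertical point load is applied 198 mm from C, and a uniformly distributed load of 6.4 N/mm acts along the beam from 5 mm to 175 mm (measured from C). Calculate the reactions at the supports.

C_x = 0, C_y = 440.3 N, D_y = 777.7 N

Resultant of the distributed load: 6.4 × 170 = 1088 N at 90 mm from C.
ΣM about C: D_y·159 − 130·198 − (6.4·170)·90 = 0 → D_y = 123660/159 = 777.736 ≈ 777.7 N.
ΣF_y = 0: C_y + 777.736 − 130 − 6.4·170 = 0 → C_y = 440.3 N.
ΣF_x = 0: no horizontal applied forces, so C_x = 0.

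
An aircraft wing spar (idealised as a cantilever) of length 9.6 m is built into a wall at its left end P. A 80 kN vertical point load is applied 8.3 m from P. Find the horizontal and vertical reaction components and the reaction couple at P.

ΣF_x = 0: P_x = 0.
ΣF_y = 0: P_y − 80 = 0 → P_y = 80.00 kN.
ΣM about P: M_P − 80·8.3 = 0 → M_P = 664.0 kN·m.

P_x = 0, P_y = 80.00 kN, M_P = 664.0 kN·m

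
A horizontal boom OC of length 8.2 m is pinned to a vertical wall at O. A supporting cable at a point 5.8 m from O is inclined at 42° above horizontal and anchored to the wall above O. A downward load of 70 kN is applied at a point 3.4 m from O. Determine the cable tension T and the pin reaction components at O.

ΣM about O: T·sin42°·5.8 − 70·3.4 = 0 → T = 238/(5.8·0.669131) = 61.325 ≈ 61.33 kN.
ΣF_x = 0: O_x − T·cos42° = 0 → O_x = 61.325 × 0.743145 = 45.57 kN.
ΣF_y = 0: O_y + T·sin42° − 70 = 0 → O_y = 70 − 61.325 × 0.669131 = 28.97 kN.

T = 61.33 kN, O_x = 45.57 kN, O_y = 28.97 kN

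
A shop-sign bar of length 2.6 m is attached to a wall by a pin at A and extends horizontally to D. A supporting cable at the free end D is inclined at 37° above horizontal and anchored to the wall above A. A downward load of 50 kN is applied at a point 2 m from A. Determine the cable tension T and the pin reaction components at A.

ΣM about A: T·sin37°·2.6 − 50·2 = 0 → T = 100/(2.6·0.601815) = 63.9092 ≈ 63.91 kN.
ΣF_x = 0: A_x − T·cos37° = 0 → A_x = 63.9092 × 0.798636 = 51.04 kN.
ΣF_y = 0: A_y + T·sin37° − 50 = 0 → A_y = 50 − 63.9092 × 0.601815 = 11.54 kN.

T = 63.91 kN, A_x = 51.04 kN, A_y = 11.54 kN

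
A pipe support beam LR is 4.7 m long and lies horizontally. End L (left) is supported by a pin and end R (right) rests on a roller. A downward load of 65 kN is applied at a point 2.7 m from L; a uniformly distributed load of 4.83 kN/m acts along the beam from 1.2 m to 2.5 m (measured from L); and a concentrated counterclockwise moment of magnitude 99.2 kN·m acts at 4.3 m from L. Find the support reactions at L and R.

Resultant of the distributed load: 4.83 × 1.3 = 6.279 kN at 1.85 m from L.
ΣM about L: R_y·4.7 − 65·2.7 − (4.83·1.3)·1.85 + 99.2 = 0 → R_y = 87.91615/4.7 = 18.7056 ≈ 18.71 kN.
ΣF_y = 0: L_y + 18.7056 − 65 − 4.83·1.3 = 0 → L_y = 52.57 kN.
ΣF_x = 0: no horizontal applied forces, so L_x = 0.

L_x = 0, L_y = 52.57 kN, R_y = 18.71 kN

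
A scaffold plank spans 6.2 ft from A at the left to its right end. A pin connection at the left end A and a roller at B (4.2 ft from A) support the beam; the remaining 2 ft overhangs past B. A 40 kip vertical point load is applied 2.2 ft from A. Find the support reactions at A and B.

Moments about A: B_y·4.2 − 40·2.2 = 0 → B_y = 88/4.2 = 20.9524 ≈ 20.95 kip.
ΣF_y = 0: A_y + 20.9524 − 40 = 0 → A_y = 19.05 kip.
ΣF_x = 0: no horizontal applied forces, so A_x = 0.

A_x = 0, A_y = 19.05 kip, B_y = 20.95 kip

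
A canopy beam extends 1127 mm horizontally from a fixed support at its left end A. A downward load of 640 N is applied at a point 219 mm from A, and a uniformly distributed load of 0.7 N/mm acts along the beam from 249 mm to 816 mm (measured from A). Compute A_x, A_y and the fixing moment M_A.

A_x = 0, A_y = 1037 N, M_A = 351500 N·mm

Resultant of the distributed load: 0.7 × 567 = 396.9 N at 532.5 mm from A.
ΣF_x = 0: A_x = 0.
ΣF_y = 0: A_y − 640 − 0.7·567 = 0 → A_y = 1037 N.
ΣM about A: M_A − 640·219 − (0.7·567)·532.5 = 0 → M_A = 351500 N·mm.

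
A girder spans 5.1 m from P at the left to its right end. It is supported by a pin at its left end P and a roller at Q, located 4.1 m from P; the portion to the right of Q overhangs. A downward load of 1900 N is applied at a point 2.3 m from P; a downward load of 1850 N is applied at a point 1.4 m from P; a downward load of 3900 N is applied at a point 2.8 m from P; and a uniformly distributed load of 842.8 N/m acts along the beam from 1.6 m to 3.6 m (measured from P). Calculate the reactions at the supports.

Resultant of the distributed load: 842.8 × 2 = 1685.6 N at 2.6 m from P.
ΣM about P: Q_y·4.1 − 1900·2.3 − 1850·1.4 − 3900·2.8 − (842.8·2)·2.6 = 0 → Q_y = 22262.56/4.1 = 5429.89 ≈ 5430 N.
ΣF_y = 0: P_y + 5429.89 − 1900 − 1850 − 3900 − 842.8·2 = 0 → P_y = 3906 N.
ΣF_x = 0: no horizontal applied forces, so P_x = 0.

P_x = 0, P_y = 3906 N, Q_y = 5430 N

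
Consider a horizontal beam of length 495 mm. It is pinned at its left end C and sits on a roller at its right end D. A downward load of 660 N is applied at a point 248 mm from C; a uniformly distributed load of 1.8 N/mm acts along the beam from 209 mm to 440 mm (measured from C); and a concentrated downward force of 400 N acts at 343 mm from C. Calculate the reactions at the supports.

C_x = 0, C_y = 595.4 N, D_y = 880.4 N

Resultant of the distributed load: 1.8 × 231 = 415.8 N at 324.5 mm from C.
Moments about C: D_y·495 − 660·248 − (1.8·231)·324.5 − 400·343 = 0 → D_y = 435807.1/495 = 880.418 ≈ 880.4 N.
ΣF_y = 0: C_y + 880.418 − 660 − 1.8·231 − 400 = 0 → C_y = 595.4 N.
ΣF_x = 0: no horizontal applied forces, so C_x = 0.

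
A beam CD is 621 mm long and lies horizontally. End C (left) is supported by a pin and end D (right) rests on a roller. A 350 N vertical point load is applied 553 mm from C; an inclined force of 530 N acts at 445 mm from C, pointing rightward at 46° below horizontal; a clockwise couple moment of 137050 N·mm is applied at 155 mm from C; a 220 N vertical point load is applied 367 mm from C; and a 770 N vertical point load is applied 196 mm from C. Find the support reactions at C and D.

C_x = -368.2 N, C_y = 542.6 N, D_y = 1179 N

Taking moments about C: D_y·621 − 350·553 − 530·sin46°·445 − 137050 − 220·367 − 770·196 = 0 → D_y = 731916/621 = 1178.61 ≈ 1179 N.
ΣF_y = 0: C_y + 1178.61 − 350 − 530·sin46° − 220 − 770 = 0 → C_y = 542.6 N.
ΣF_x = 0: C_x + 530·cos46° = 0 → C_x = -368.2 N.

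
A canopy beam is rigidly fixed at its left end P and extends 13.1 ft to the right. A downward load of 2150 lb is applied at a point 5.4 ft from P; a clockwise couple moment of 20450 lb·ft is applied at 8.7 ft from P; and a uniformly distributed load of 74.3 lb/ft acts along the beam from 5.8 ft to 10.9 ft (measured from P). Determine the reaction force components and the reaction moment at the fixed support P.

Resultant of the distributed load: 74.3 × 5.1 = 378.93 lb at 8.35 ft from P.
ΣF_x = 0: P_x = 0.
ΣF_y = 0: P_y − 2150 − 74.3·5.1 = 0 → P_y = 2529 lb.
ΣM about P: M_P − 2150·5.4 − 20450 − (74.3·5.1)·8.35 = 0 → M_P = 35220 lb·ft.

P_x = 0, P_y = 2529 lb, M_P = 35220 lb·ft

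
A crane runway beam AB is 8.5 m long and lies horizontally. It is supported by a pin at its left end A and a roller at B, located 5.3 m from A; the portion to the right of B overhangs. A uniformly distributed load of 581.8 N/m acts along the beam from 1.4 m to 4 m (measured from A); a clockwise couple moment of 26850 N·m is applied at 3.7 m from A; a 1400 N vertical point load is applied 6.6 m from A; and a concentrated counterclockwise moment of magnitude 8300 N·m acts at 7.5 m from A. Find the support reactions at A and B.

A_x = 0, A_y = -3101 N, B_y = 6014 N

Resultant of the distributed load: 581.8 × 2.6 = 1512.68 N at 2.7 m from A.
Moments about A: B_y·5.3 − (581.8·2.6)·2.7 − 26850 − 1400·6.6 + 8300 = 0 → B_y = 31874.236/5.3 = 6014.01 ≈ 6014 N.
ΣF_y = 0: A_y + 6014.01 − 581.8·2.6 − 1400 = 0 → A_y = -3101 N.
ΣF_x = 0: no horizontal applied forces, so A_x = 0.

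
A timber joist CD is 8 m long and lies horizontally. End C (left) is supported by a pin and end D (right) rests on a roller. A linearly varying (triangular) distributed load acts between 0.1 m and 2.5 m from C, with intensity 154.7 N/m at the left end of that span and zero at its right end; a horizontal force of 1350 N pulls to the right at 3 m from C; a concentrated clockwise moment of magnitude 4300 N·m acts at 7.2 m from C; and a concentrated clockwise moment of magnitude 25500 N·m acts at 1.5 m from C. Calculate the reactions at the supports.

Resultant of the triangular load: ½ × 154.7 × 2.4 = 185.64 N, acting at 0.9 m from C (one-third of the span from the peak).
Taking moments about C: D_y·8 − (½·154.7·2.4)·0.9 − 4300 − 25500 = 0 → D_y = 29967.076/8 = 3745.88 ≈ 3746 N.
ΣF_y = 0: C_y + 3745.88 − ½·154.7·2.4 = 0 → C_y = -3560 N.
ΣF_x = 0: C_x + 1350 = 0 → C_x = -1350 N.

C_x = -1350 N, C_y = -3560 N, D_y = 3746 N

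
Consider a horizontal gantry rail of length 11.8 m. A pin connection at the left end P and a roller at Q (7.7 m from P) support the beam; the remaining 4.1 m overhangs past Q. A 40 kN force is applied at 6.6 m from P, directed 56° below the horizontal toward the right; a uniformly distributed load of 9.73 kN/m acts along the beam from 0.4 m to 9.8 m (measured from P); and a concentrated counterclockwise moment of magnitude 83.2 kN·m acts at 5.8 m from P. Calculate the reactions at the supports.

P_x = -22.37 kN, P_y = 46.43 kN, Q_y = 78.20 kN

Resultant of the distributed load: 9.73 × 9.4 = 91.462 kN at 5.1 m from P.
Moments about P: Q_y·7.7 − 40·sin56°·6.6 − (9.73·9.4)·5.1 + 83.2 = 0 → Q_y = 602.122/7.7 = 78.1977 ≈ 78.20 kN.
ΣF_y = 0: P_y + 78.1977 − 40·sin56° − 9.73·9.4 = 0 → P_y = 46.43 kN.
ΣF_x = 0: P_x + 40·cos56° = 0 → P_x = -22.37 kN.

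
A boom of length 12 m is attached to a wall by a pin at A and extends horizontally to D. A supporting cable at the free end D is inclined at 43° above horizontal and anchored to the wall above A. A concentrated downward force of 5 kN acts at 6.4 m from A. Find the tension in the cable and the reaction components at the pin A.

T = 3.910 kN, A_x = 2.860 kN, A_y = 2.333 kN

ΣM about A: T·sin43°·12 − 5·6.4 = 0 → T = 32/(12·0.681998) = 3.91008 ≈ 3.910 kN.
ΣF_x = 0: A_x − T·cos43° = 0 → A_x = 3.91008 × 0.731354 = 2.860 kN.
ΣF_y = 0: A_y + T·sin43° − 5 = 0 → A_y = 5 − 3.91008 × 0.681998 = 2.333 kN.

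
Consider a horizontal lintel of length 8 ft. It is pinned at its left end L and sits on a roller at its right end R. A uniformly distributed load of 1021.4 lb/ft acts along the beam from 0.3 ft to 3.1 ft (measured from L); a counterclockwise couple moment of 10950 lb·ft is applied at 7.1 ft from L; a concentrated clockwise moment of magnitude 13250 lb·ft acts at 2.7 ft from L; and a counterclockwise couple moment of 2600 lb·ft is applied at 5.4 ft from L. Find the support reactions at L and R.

Resultant of the distributed load: 1021.4 × 2.8 = 2859.92 lb at 1.7 ft from L.
Moments about L: R_y·8 − (1021.4·2.8)·1.7 + 10950 − 13250 + 2600 = 0 → R_y = 4561.864/8 = 570.233 ≈ 570.2 lb.
ΣF_y = 0: L_y + 570.233 − 1021.4·2.8 = 0 → L_y = 2290 lb.
ΣF_x = 0: no horizontal applied forces, so L_x = 0.

L_x = 0, L_y = 2290 lb, R_y = 570.2 lb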